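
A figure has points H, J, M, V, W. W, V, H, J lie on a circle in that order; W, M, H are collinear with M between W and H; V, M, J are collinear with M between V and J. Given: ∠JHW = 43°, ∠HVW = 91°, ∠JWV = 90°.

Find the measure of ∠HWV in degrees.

1. ∠JVW = 43°  [same arc WJ]
2. ∠VJW = 47°  [△WVJ]
3. ∠VHW = 47°  [same arc WV]
4. ∠HWV = 42°  [△WVH]

∠HWV = 42°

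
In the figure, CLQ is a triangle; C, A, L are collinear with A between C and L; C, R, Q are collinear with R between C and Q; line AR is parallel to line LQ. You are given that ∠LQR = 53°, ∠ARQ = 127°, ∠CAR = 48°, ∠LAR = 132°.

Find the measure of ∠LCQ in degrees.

∠LCQ = 79°

1. ∠CQL = 53°  [R on ray QC]
2. ∠CLQ = 48°  [AR∥LQ, corresponding at A]
3. ∠LCQ = 79°  [△CLQ]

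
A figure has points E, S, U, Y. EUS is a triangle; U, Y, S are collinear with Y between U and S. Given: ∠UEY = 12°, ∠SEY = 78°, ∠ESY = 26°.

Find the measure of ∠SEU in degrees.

1. ∠EYS = 76°  [△EYS]
2. ∠ESU = 26°  [Y on ray SU]
3. ∠EYU = 104°  [linear pair at Y on US]
4. ∠EUY = 64°  [△EUY]
5. ∠EUS = 64°  [Y on ray US]
6. ∠SEU = 90°  [△EUS]

∠SEU = 90°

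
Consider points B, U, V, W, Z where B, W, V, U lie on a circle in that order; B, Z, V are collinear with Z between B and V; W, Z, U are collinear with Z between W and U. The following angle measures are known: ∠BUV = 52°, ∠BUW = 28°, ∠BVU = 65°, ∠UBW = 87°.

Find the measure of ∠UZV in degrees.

∠UZV = 91°

1. ∠UBV = 63°  [△BVU]
2. ∠BZU = 89°  [△BZU]
3. ∠UZV = 91°  [linear pair at Z on BV]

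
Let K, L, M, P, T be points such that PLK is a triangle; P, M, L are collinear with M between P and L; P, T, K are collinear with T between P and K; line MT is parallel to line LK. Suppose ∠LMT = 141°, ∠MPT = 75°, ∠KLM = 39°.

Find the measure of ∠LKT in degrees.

1. ∠PMT = 39°  [linear pair at M on PL]
2. ∠MTP = 66°  [△PMT]
3. ∠KTM = 114°  [linear pair at T on PK]
4. ∠LKT = 66°  [MT∥LK, co-interior at K–T]

∠LKT = 66°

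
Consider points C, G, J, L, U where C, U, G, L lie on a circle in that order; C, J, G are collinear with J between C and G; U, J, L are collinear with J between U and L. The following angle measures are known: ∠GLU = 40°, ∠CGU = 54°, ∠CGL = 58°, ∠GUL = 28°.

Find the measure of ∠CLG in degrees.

∠CLG = 94°

1. ∠GCU = 40°  [same arc UG]
2. ∠CUG = 86°  [△CUG]
3. ∠CLG = 94°  [cyclic CUGL, opposite ∠U+∠L]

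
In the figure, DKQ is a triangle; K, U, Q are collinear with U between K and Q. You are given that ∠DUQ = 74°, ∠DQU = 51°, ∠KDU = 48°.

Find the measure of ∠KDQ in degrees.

1. ∠DUK = 106°  [linear pair at U on KQ]
2. ∠DQK = 51°  [U on ray QK]
3. ∠DKU = 26°  [△DKU]
4. ∠DKQ = 26°  [U on ray KQ]
5. ∠KDQ = 103°  [△DKQ]

∠KDQ = 103°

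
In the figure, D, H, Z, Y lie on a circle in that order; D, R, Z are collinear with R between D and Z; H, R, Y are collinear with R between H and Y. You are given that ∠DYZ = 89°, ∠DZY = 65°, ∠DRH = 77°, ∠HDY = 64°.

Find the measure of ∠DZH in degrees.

1. ∠DHZ = 91°  [cyclic DHZY, opposite ∠H+∠Y]
2. ∠DHY = 65°  [same arc DY]
3. ∠HDZ = 38°  [△DRH]
4. ∠DZH = 51°  [△DHZ]

∠DZH = 51°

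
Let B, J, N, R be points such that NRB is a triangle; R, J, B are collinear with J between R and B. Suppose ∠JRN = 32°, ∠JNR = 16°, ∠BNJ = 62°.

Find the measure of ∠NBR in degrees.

∠NBR = 70°

1. ∠NJR = 132°  [△NRJ]
2. ∠BJN = 48°  [linear pair at J on RB]
3. ∠JBN = 70°  [△NJB]
4. ∠NBR = 70°  [J on ray BR]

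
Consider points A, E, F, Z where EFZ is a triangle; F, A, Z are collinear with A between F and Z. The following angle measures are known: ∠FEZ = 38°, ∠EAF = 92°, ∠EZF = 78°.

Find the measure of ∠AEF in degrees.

1. ∠EFZ = 64°  [△EFZ]
2. ∠AFE = 64°  [A on ray FZ]
3. ∠AEF = 24°  [△EFA]

∠AEF = 24°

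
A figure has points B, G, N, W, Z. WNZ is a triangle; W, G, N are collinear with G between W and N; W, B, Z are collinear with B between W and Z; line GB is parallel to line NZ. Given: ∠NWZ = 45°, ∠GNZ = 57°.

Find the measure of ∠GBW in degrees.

1. ∠WNZ = 57°  [G on ray NW]
2. ∠NZW = 78°  [△WNZ]
3. ∠GBW = 78°  [GB∥NZ, corresponding at B]

∠GBW = 78°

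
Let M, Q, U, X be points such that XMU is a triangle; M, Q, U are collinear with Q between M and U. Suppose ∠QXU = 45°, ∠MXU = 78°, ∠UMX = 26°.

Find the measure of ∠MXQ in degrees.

∠MXQ = 33°

1. ∠MUX = 76°  [△XMU]
2. ∠QMX = 26°  [Q on ray MU]
3. ∠QUX = 76°  [Q on ray UM]
4. ∠UQX = 59°  [△XQU]
5. ∠MQX = 121°  [linear pair at Q on MU]
6. ∠MXQ = 33°  [△XMQ]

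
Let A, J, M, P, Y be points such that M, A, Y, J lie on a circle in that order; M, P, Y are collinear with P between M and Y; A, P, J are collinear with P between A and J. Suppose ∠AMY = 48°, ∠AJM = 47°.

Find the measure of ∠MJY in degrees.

1. ∠AYM = 47°  [same arc MA]
2. ∠MAY = 85°  [△MAY]
3. ∠MJY = 95°  [cyclic MAYJ, opposite ∠A+∠J]

∠MJY = 95°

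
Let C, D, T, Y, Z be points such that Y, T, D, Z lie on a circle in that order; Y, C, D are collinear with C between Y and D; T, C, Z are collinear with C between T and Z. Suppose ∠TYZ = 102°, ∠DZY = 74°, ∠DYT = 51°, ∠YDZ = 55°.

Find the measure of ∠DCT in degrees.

∠DCT = 106°

1. ∠TDZ = 78°  [cyclic YTDZ, opposite ∠Y+∠D]
2. ∠DTY = 106°  [cyclic YTDZ, opposite ∠T+∠Z]
3. ∠DZT = 51°  [same arc TD]
4. ∠TDY = 23°  [△YTD]
5. ∠DTZ = 51°  [△TDZ]
6. ∠DCT = 106°  [△TCD]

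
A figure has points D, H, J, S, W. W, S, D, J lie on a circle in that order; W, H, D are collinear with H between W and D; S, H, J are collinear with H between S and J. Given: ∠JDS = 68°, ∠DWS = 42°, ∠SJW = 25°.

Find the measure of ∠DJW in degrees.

1. ∠SDW = 25°  [same arc WS]
2. ∠DSW = 113°  [△WSD]
3. ∠DJW = 67°  [cyclic WSDJ, opposite ∠S+∠J]

∠DJW = 67°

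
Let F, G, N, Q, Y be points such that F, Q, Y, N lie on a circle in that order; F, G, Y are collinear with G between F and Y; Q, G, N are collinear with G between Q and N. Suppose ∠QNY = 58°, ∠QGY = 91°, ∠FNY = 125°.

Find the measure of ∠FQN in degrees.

∠FQN = 33°

1. ∠QFY = 58°  [same arc QY]
2. ∠FGQ = 89°  [linear pair at G on FY]
3. ∠FQN = 33°  [△FGQ]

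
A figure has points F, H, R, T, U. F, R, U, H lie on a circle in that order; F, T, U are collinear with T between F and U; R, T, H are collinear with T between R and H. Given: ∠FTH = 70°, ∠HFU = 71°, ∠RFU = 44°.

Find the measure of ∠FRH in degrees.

1. ∠RTU = 70°  [vertical angles at T]
2. ∠FTR = 110°  [linear pair at T on FU]
3. ∠FRH = 26°  [△FTR]

∠FRH = 26°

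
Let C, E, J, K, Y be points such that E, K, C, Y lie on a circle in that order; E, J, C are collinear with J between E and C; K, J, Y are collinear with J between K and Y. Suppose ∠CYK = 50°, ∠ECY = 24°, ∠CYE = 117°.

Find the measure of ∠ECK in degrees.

∠ECK = 67°

1. ∠CEK = 50°  [same arc KC]
2. ∠CKE = 63°  [cyclic EKCY, opposite ∠K+∠Y]
3. ∠ECK = 67°  [△EKC]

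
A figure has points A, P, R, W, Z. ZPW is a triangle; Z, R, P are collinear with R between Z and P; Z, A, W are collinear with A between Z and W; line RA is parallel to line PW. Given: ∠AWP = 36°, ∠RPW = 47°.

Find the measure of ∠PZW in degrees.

1. ∠PWZ = 36°  [A on ray WZ]
2. ∠WPZ = 47°  [R on ray PZ]
3. ∠PZW = 97°  [△ZPW]

∠PZW = 97°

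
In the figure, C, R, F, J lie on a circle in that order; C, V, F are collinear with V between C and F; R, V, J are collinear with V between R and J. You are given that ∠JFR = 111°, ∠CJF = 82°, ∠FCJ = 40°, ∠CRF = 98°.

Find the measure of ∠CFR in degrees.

∠CFR = 53°

1. ∠JCR = 69°  [cyclic CRFJ, opposite ∠C+∠F]
2. ∠CFJ = 58°  [△CFJ]
3. ∠CRJ = 58°  [same arc CJ]
4. ∠CJR = 53°  [△CRJ]
5. ∠CFR = 53°  [same arc CR]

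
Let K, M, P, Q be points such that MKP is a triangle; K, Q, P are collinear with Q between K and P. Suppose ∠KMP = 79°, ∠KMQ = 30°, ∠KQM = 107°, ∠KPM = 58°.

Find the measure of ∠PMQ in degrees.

∠PMQ = 49°

1. ∠MQP = 73°  [linear pair at Q on KP]
2. ∠MPQ = 58°  [Q on ray PK]
3. ∠PMQ = 49°  [△MQP]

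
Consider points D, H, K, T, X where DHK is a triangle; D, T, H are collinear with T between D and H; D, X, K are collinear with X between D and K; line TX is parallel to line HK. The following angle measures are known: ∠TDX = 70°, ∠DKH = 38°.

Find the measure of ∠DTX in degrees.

1. ∠HDK = 70°  [T on DH, X on DK]
2. ∠DHK = 72°  [△DHK]
3. ∠DTX = 72°  [TX∥HK, corresponding at T]

∠DTX = 72°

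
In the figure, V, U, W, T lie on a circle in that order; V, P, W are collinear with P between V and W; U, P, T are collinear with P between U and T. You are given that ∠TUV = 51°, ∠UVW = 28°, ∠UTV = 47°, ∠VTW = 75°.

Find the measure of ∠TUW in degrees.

1. ∠TVU = 82°  [△VUT]
2. ∠UTW = 28°  [same arc UW]
3. ∠TWU = 98°  [cyclic VUWT, opposite ∠V+∠W]
4. ∠TUW = 54°  [△UWT]

∠TUW = 54°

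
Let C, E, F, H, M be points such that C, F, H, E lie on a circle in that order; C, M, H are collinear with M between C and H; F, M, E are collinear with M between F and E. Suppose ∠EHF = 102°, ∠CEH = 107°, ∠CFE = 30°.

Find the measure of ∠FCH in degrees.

1. ∠ECF = 78°  [cyclic CFHE, opposite ∠C+∠H]
2. ∠CFH = 73°  [cyclic CFHE, opposite ∠F+∠E]
3. ∠CEF = 72°  [△CFE]
4. ∠CHF = 72°  [same arc CF]
5. ∠FCH = 35°  [△CFH]

∠FCH = 35°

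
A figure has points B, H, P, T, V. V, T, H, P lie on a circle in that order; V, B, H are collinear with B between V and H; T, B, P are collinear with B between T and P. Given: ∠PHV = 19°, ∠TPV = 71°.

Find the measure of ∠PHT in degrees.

∠PHT = 90°

1. ∠PTV = 19°  [same arc VP]
2. ∠PVT = 90°  [△VTP]
3. ∠PHT = 90°  [cyclic VTHP, opposite ∠V+∠H]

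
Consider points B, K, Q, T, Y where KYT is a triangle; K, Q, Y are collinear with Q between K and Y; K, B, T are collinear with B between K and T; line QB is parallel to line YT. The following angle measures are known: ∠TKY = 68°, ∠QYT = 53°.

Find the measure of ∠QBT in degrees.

∠QBT = 121°

1. ∠KYT = 53°  [Q on ray YK]
2. ∠KTY = 59°  [△KYT]
3. ∠KBQ = 59°  [QB∥YT, corresponding at B]
4. ∠QBT = 121°  [linear pair at B on KT]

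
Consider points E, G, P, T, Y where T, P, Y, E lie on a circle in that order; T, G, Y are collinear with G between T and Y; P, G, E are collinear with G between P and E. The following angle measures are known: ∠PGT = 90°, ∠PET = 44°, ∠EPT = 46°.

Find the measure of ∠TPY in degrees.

∠TPY = 92°

1. ∠PTY = 44°  [△TGP]
2. ∠PYT = 44°  [same arc TP]
3. ∠TPY = 92°  [△TPY]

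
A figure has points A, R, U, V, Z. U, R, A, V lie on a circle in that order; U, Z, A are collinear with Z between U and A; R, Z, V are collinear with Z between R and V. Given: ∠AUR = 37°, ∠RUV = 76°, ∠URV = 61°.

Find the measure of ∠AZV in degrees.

1. ∠AVR = 37°  [same arc RA]
2. ∠UAV = 61°  [same arc UV]
3. ∠AZV = 82°  [△AZV]

∠AZV = 82°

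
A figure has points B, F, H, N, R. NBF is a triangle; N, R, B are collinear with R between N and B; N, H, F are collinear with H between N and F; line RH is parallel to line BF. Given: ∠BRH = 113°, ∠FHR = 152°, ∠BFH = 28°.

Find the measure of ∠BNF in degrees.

∠BNF = 85°

1. ∠HRN = 67°  [linear pair at R on NB]
2. ∠BFN = 28°  [H on ray FN]
3. ∠FBN = 67°  [RH∥BF, corresponding at R]
4. ∠BNF = 85°  [△NBF]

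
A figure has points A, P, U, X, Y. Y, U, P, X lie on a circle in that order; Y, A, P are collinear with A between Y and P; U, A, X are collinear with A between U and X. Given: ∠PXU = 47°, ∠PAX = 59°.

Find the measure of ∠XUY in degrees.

1. ∠PYU = 47°  [same arc UP]
2. ∠UAY = 59°  [vertical angles at A]
3. ∠XUY = 74°  [△YAU]

∠XUY = 74°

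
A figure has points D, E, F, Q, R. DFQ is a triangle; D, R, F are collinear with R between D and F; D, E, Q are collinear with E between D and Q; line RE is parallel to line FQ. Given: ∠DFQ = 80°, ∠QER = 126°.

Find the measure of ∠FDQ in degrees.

1. ∠DRE = 80°  [RE∥FQ, corresponding at R]
2. ∠DER = 54°  [linear pair at E on DQ]
3. ∠EDR = 46°  [△DRE]
4. ∠FDQ = 46°  [R on DF, E on DQ]

∠FDQ = 46°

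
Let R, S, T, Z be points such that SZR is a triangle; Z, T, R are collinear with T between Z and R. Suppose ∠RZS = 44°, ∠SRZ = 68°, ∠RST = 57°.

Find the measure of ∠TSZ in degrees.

1. ∠SZT = 44°  [T on ray ZR]
2. ∠SRT = 68°  [T on ray RZ]
3. ∠RTS = 55°  [△STR]
4. ∠STZ = 125°  [linear pair at T on ZR]
5. ∠TSZ = 11°  [△SZT]

∠TSZ = 11°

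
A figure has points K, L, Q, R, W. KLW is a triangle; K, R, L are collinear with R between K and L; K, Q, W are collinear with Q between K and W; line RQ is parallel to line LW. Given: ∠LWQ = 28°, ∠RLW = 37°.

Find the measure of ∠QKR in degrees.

∠QKR = 115°

1. ∠KWL = 28°  [Q on ray WK]
2. ∠KLW = 37°  [R on ray LK]
3. ∠LKW = 115°  [△KLW]
4. ∠QKR = 115°  [R on KL, Q on KW]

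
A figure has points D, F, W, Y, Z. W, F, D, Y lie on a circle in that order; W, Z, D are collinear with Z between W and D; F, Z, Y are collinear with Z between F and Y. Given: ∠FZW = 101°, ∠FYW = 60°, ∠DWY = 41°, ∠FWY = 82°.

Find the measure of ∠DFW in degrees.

1. ∠FDW = 60°  [same arc WF]
2. ∠WFY = 38°  [△WFY]
3. ∠DWF = 41°  [△WZF]
4. ∠DFW = 79°  [△WFD]

∠DFW = 79°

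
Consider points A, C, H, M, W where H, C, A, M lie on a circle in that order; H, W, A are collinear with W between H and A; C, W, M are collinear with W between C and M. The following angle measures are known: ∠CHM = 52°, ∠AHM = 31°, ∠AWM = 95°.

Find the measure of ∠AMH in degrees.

∠AMH = 85°

1. ∠CAM = 128°  [cyclic HCAM, opposite ∠H+∠A]
2. ∠ACM = 31°  [same arc AM]
3. ∠AMC = 21°  [△CAM]
4. ∠HAM = 64°  [△AWM]
5. ∠AMH = 85°  [△HAM]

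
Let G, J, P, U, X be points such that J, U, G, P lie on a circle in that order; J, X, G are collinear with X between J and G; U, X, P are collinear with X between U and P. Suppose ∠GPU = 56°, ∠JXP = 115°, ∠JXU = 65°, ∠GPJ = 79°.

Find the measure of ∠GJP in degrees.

1. ∠GJU = 56°  [same arc UG]
2. ∠GXU = 115°  [vertical angles at X]
3. ∠GUJ = 101°  [cyclic JUGP, opposite ∠U+∠P]
4. ∠JGU = 23°  [△JUG]
5. ∠GUP = 42°  [△UXG]
6. ∠GJP = 42°  [same arc GP]

∠GJP = 42°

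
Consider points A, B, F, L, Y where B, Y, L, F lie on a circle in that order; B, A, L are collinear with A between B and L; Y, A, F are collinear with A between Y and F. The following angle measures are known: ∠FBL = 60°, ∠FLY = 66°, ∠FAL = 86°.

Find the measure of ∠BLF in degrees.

1. ∠FYL = 60°  [same arc LF]
2. ∠LFY = 54°  [△YLF]
3. ∠BLF = 40°  [△LAF]

∠BLF = 40°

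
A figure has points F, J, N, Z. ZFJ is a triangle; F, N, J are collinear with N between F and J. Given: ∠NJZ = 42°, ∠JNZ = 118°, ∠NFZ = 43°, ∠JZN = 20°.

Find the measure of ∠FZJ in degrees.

1. ∠FJZ = 42°  [N on ray JF]
2. ∠JFZ = 43°  [N on ray FJ]
3. ∠FZJ = 95°  [△ZFJ]

∠FZJ = 95°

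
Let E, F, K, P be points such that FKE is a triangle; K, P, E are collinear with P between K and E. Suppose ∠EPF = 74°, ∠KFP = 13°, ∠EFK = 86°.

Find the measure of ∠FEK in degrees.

1. ∠FPK = 106°  [linear pair at P on KE]
2. ∠FKP = 61°  [△FKP]
3. ∠EKF = 61°  [P on ray KE]
4. ∠FEK = 33°  [△FKE]

∠FEK = 33°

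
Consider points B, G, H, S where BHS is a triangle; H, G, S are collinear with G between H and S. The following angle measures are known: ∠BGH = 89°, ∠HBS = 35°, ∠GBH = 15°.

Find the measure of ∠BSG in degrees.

∠BSG = 69°

1. ∠BHG = 76°  [△BHG]
2. ∠BHS = 76°  [G on ray HS]
3. ∠BSH = 69°  [△BHS]
4. ∠BSG = 69°  [G on ray SH]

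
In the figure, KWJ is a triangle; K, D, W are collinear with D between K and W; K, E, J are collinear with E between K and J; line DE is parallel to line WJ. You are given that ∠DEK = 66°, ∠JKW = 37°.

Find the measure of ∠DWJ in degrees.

∠DWJ = 77°

1. ∠KJW = 66°  [DE∥WJ, corresponding at E]
2. ∠JWK = 77°  [△KWJ]
3. ∠DWJ = 77°  [D on ray WK]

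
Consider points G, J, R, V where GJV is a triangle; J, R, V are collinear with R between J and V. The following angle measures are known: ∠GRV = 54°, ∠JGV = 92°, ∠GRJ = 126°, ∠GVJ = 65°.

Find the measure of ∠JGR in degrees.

∠JGR = 31°

1. ∠GJV = 23°  [△GJV]
2. ∠GJR = 23°  [R on ray JV]
3. ∠JGR = 31°  [△GJR]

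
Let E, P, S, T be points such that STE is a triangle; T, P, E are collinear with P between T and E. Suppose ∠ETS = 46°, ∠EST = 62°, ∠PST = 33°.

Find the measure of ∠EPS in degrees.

1. ∠PTS = 46°  [P on ray TE]
2. ∠SPT = 101°  [△STP]
3. ∠EPS = 79°  [linear pair at P on TE]

∠EPS = 79°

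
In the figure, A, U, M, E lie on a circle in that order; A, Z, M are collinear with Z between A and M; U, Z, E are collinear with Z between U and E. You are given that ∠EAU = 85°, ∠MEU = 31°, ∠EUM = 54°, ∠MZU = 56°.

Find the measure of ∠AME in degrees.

1. ∠MAU = 31°  [same arc UM]
2. ∠AZU = 124°  [linear pair at Z on AM]
3. ∠AUE = 25°  [△AZU]
4. ∠AME = 25°  [same arc AE]

∠AME = 25°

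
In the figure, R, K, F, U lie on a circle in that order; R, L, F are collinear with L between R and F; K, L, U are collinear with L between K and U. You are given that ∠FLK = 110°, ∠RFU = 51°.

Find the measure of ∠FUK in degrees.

∠FUK = 59°

1. ∠RLU = 110°  [vertical angles at L]
2. ∠FLU = 70°  [linear pair at L on RF]
3. ∠FUK = 59°  [△FLU]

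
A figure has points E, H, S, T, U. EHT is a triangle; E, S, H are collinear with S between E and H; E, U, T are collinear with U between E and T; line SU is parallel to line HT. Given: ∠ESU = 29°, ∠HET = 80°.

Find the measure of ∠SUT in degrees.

∠SUT = 109°

1. ∠EHT = 29°  [SU∥HT, corresponding at S]
2. ∠ETH = 71°  [△EHT]
3. ∠EUS = 71°  [SU∥HT, corresponding at U]
4. ∠SUT = 109°  [linear pair at U on ET]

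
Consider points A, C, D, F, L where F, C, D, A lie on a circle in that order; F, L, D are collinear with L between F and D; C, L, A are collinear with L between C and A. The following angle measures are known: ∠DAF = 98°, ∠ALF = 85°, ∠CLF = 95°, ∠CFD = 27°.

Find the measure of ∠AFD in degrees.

1. ∠DCF = 82°  [cyclic FCDA, opposite ∠C+∠A]
2. ∠CLD = 85°  [vertical angles at L]
3. ∠CDF = 71°  [△FCD]
4. ∠ACD = 24°  [△CLD]
5. ∠AFD = 24°  [same arc DA]

∠AFD = 24°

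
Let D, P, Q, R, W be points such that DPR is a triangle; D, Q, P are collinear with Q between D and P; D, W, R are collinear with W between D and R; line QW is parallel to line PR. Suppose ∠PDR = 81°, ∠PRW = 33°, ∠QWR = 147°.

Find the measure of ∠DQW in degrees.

∠DQW = 66°

1. ∠QDW = 81°  [Q on DP, W on DR]
2. ∠DWQ = 33°  [linear pair at W on DR]
3. ∠DQW = 66°  [△DQW]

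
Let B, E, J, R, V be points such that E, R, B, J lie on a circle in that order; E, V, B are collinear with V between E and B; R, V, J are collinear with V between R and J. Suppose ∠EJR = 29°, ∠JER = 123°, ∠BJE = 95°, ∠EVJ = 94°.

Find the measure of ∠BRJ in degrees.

1. ∠EBR = 29°  [same arc ER]
2. ∠BVR = 94°  [vertical angles at V]
3. ∠BRJ = 57°  [△RVB]

∠BRJ = 57°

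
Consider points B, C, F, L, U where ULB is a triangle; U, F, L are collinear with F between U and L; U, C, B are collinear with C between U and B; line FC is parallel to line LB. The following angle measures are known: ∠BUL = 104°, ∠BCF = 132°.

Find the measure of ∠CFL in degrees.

∠CFL = 152°

1. ∠CUF = 104°  [F on UL, C on UB]
2. ∠FCU = 48°  [linear pair at C on UB]
3. ∠CFU = 28°  [△UFC]
4. ∠CFL = 152°  [linear pair at F on UL]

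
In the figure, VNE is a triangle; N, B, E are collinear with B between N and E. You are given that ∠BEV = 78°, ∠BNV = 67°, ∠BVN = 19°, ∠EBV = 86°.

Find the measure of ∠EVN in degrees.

∠EVN = 35°

1. ∠NEV = 78°  [B on ray EN]
2. ∠ENV = 67°  [B on ray NE]
3. ∠EVN = 35°  [△VNE]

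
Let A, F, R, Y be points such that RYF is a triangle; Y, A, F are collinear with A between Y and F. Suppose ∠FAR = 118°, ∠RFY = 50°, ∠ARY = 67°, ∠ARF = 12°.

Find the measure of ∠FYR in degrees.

∠FYR = 51°

1. ∠RAY = 62°  [linear pair at A on YF]
2. ∠AYR = 51°  [△RYA]
3. ∠FYR = 51°  [A on ray YF]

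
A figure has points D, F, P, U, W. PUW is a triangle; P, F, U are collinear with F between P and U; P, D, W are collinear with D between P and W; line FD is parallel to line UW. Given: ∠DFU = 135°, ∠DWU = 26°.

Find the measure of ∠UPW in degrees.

∠UPW = 109°

1. ∠DFP = 45°  [linear pair at F on PU]
2. ∠PWU = 26°  [D on ray WP]
3. ∠PUW = 45°  [FD∥UW, corresponding at F]
4. ∠UPW = 109°  [△PUW]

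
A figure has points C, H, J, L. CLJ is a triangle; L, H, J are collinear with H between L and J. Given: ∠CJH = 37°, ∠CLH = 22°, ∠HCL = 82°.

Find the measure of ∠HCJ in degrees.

1. ∠CHL = 76°  [△CLH]
2. ∠CHJ = 104°  [linear pair at H on LJ]
3. ∠HCJ = 39°  [△CHJ]

∠HCJ = 39°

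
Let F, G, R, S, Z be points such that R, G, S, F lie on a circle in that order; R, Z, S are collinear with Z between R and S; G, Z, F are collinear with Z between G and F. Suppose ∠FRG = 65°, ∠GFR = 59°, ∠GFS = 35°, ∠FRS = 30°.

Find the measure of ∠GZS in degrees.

1. ∠FSG = 115°  [cyclic RGSF, opposite ∠R+∠S]
2. ∠GSR = 59°  [same arc RG]
3. ∠FGS = 30°  [△GSF]
4. ∠GZS = 91°  [△GZS]

∠GZS = 91°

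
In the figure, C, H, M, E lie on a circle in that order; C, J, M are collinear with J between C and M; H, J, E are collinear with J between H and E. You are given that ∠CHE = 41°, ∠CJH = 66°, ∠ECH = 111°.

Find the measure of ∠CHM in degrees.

1. ∠CEH = 28°  [△CHE]
2. ∠HCM = 73°  [△CJH]
3. ∠CMH = 28°  [same arc CH]
4. ∠CHM = 79°  [△CHM]

∠CHM = 79°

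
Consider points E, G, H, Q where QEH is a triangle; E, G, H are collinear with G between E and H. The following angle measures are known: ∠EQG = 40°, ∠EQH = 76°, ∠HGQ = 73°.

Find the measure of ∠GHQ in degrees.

∠GHQ = 71°

1. ∠EGQ = 107°  [linear pair at G on EH]
2. ∠GEQ = 33°  [△QEG]
3. ∠HEQ = 33°  [G on ray EH]
4. ∠EHQ = 71°  [△QEH]
5. ∠GHQ = 71°  [G on ray HE]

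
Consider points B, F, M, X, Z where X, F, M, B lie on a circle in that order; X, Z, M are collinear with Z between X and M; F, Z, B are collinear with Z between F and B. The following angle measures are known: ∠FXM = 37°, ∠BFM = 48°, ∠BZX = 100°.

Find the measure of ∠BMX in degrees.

1. ∠FBM = 37°  [same arc FM]
2. ∠BZM = 80°  [linear pair at Z on XM]
3. ∠BMX = 63°  [△MZB]

∠BMX = 63°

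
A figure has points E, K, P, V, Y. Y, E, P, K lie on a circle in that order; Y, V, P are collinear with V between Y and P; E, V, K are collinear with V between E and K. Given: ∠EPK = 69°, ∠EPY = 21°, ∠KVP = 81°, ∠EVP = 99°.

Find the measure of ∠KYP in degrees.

1. ∠EKY = 21°  [same arc YE]
2. ∠KVY = 99°  [linear pair at V on YP]
3. ∠KYP = 60°  [△YVK]

∠KYP = 60°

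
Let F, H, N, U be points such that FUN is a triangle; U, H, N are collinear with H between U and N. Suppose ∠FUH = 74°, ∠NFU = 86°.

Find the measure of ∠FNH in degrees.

1. ∠FUN = 74°  [H on ray UN]
2. ∠FNU = 20°  [△FUN]
3. ∠FNH = 20°  [H on ray NU]

∠FNH = 20°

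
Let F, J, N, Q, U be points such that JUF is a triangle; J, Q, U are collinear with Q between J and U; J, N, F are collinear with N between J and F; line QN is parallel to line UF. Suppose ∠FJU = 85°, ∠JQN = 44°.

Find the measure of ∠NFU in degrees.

1. ∠NJQ = 85°  [Q on JU, N on JF]
2. ∠JNQ = 51°  [△JQN]
3. ∠FNQ = 129°  [linear pair at N on JF]
4. ∠NFU = 51°  [QN∥UF, co-interior at F–N]

∠NFU = 51°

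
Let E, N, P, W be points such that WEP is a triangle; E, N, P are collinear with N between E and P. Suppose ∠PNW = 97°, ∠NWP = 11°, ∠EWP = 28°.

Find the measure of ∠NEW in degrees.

∠NEW = 80°

1. ∠NPW = 72°  [△WNP]
2. ∠EPW = 72°  [N on ray PE]
3. ∠PEW = 80°  [△WEP]
4. ∠NEW = 80°  [N on ray EP]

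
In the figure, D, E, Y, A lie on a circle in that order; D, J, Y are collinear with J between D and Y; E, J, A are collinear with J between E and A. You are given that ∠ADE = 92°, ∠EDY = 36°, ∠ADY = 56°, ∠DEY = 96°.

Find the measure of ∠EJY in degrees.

1. ∠DYE = 48°  [△DEY]
2. ∠AEY = 56°  [same arc YA]
3. ∠EJY = 76°  [△EJY]

∠EJY = 76°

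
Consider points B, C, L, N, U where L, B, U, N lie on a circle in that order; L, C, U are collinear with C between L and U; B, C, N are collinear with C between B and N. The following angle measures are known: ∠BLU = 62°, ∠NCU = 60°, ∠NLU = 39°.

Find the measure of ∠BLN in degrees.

1. ∠BCL = 60°  [vertical angles at C]
2. ∠LCN = 120°  [linear pair at C on LU]
3. ∠BNL = 21°  [△LCN]
4. ∠LBN = 58°  [△LCB]
5. ∠BLN = 101°  [△LBN]

∠BLN = 101°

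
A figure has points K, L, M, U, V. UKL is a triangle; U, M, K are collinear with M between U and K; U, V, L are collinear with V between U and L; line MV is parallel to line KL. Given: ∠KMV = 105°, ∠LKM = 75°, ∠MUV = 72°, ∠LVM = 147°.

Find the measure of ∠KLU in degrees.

1. ∠LKU = 75°  [M on ray KU]
2. ∠KUL = 72°  [M on UK, V on UL]
3. ∠KLU = 33°  [△UKL]

∠KLU = 33°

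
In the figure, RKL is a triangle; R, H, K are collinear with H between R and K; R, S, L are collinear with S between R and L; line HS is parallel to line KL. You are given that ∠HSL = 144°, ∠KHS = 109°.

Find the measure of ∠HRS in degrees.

1. ∠HSR = 36°  [linear pair at S on RL]
2. ∠RHS = 71°  [linear pair at H on RK]
3. ∠HRS = 73°  [△RHS]

∠HRS = 73°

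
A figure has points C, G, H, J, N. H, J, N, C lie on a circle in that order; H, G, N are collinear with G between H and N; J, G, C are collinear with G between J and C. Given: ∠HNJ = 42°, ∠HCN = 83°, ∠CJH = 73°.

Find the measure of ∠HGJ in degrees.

∠HGJ = 66°

1. ∠HJN = 97°  [cyclic HJNC, opposite ∠J+∠C]
2. ∠JHN = 41°  [△HJN]
3. ∠HGJ = 66°  [△HGJ]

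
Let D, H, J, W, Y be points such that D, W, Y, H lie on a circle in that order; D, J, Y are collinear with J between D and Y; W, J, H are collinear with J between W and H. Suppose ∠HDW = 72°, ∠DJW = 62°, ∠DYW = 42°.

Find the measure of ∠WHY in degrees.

1. ∠HYW = 108°  [cyclic DWYH, opposite ∠D+∠Y]
2. ∠WJY = 118°  [linear pair at J on DY]
3. ∠HWY = 20°  [△WJY]
4. ∠WHY = 52°  [△WYH]

∠WHY = 52°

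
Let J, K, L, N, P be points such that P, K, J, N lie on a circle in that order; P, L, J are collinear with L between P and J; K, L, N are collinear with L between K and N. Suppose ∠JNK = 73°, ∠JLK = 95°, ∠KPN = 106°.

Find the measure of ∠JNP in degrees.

∠JNP = 125°

1. ∠JPK = 73°  [same arc KJ]
2. ∠KLP = 85°  [linear pair at L on PJ]
3. ∠KJN = 74°  [cyclic PKJN, opposite ∠P+∠J]
4. ∠NKP = 22°  [△PLK]
5. ∠JKN = 33°  [△KJN]
6. ∠NJP = 22°  [same arc PN]
7. ∠JPN = 33°  [same arc JN]
8. ∠JNP = 125°  [△PJN]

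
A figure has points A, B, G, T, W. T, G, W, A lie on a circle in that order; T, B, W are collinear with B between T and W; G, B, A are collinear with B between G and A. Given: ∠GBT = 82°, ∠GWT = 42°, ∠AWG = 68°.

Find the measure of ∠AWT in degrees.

∠AWT = 26°

1. ∠ABW = 82°  [vertical angles at B]
2. ∠GBW = 98°  [linear pair at B on TW]
3. ∠AGW = 40°  [△GBW]
4. ∠GAW = 72°  [△GWA]
5. ∠AWT = 26°  [△WBA]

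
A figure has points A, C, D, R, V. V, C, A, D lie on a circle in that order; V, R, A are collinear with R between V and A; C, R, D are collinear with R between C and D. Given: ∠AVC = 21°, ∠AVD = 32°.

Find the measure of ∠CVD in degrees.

∠CVD = 53°

1. ∠ADC = 21°  [same arc CA]
2. ∠ACD = 32°  [same arc AD]
3. ∠CAD = 127°  [△CAD]
4. ∠CVD = 53°  [cyclic VCAD, opposite ∠V+∠A]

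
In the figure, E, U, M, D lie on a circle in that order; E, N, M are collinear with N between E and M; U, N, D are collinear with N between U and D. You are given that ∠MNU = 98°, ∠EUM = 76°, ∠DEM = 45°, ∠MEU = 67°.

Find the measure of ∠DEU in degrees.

∠DEU = 112°

1. ∠DNE = 98°  [vertical angles at N]
2. ∠ENU = 82°  [linear pair at N on EM]
3. ∠EDU = 37°  [△END]
4. ∠DUE = 31°  [△ENU]
5. ∠DEU = 112°  [△EUD]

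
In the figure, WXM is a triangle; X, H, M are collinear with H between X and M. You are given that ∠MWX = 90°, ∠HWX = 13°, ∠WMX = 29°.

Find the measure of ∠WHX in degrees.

∠WHX = 106°

1. ∠MXW = 61°  [△WXM]
2. ∠HXW = 61°  [H on ray XM]
3. ∠WHX = 106°  [△WXH]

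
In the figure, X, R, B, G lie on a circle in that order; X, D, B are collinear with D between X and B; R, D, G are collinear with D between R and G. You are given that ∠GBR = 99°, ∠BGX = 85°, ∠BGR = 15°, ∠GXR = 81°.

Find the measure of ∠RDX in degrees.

∠RDX = 136°

1. ∠BRG = 66°  [△RBG]
2. ∠BRX = 95°  [cyclic XRBG, opposite ∠R+∠G]
3. ∠BXR = 15°  [same arc RB]
4. ∠RBX = 70°  [△XRB]
5. ∠BDR = 44°  [△RDB]
6. ∠RDX = 136°  [linear pair at D on XB]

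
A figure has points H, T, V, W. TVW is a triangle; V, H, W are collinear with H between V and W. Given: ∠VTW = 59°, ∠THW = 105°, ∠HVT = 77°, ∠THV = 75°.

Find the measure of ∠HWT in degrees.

1. ∠TVW = 77°  [H on ray VW]
2. ∠TWV = 44°  [△TVW]
3. ∠HWT = 44°  [H on ray WV]

∠HWT = 44°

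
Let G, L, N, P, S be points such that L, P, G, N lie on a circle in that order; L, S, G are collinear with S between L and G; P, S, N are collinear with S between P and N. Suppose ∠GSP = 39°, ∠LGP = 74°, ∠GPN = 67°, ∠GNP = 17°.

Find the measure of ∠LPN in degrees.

1. ∠LSP = 141°  [linear pair at S on LG]
2. ∠GLP = 17°  [same arc PG]
3. ∠LPN = 22°  [△LSP]

∠LPN = 22°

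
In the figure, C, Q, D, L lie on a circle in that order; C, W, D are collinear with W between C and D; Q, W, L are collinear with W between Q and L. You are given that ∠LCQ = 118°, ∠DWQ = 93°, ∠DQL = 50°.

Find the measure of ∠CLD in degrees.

1. ∠LDQ = 62°  [cyclic CQDL, opposite ∠C+∠D]
2. ∠CWL = 93°  [vertical angles at W]
3. ∠DCL = 50°  [same arc DL]
4. ∠DLQ = 68°  [△QDL]
5. ∠DWL = 87°  [linear pair at W on CD]
6. ∠CDL = 25°  [△DWL]
7. ∠CLD = 105°  [△CDL]

∠CLD = 105°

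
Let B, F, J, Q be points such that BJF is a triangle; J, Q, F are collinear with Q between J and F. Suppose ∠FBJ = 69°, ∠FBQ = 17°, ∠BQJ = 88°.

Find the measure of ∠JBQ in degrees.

1. ∠BQF = 92°  [linear pair at Q on JF]
2. ∠BFQ = 71°  [△BQF]
3. ∠BFJ = 71°  [Q on ray FJ]
4. ∠BJF = 40°  [△BJF]
5. ∠BJQ = 40°  [Q on ray JF]
6. ∠JBQ = 52°  [△BJQ]

∠JBQ = 52°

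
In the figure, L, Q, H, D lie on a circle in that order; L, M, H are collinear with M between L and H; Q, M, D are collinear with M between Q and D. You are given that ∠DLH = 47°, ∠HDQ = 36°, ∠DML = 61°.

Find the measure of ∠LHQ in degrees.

∠LHQ = 72°

1. ∠DQH = 47°  [same arc HD]
2. ∠HMQ = 61°  [vertical angles at M]
3. ∠LHQ = 72°  [△QMH]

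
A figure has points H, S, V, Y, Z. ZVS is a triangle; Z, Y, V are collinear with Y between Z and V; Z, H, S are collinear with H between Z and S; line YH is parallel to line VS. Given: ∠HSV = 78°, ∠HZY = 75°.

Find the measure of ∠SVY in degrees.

∠SVY = 27°

1. ∠VSZ = 78°  [H on ray SZ]
2. ∠SZV = 75°  [Y on ZV, H on ZS]
3. ∠SVZ = 27°  [△ZVS]
4. ∠SVY = 27°  [Y on ray VZ]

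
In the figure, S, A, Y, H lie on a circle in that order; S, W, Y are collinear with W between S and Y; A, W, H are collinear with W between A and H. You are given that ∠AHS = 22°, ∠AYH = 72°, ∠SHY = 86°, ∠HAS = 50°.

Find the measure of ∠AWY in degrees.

∠AWY = 114°

1. ∠AYS = 22°  [same arc SA]
2. ∠SAY = 94°  [cyclic SAYH, opposite ∠A+∠H]
3. ∠ASY = 64°  [△SAY]
4. ∠AWS = 66°  [△SWA]
5. ∠AWY = 114°  [linear pair at W on SY]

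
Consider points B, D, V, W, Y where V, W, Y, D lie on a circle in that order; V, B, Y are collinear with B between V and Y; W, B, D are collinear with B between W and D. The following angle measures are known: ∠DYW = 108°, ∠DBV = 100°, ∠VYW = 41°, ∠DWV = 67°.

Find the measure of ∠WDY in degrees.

∠WDY = 33°

1. ∠DBY = 80°  [linear pair at B on VY]
2. ∠DYV = 67°  [same arc VD]
3. ∠WDY = 33°  [△YBD]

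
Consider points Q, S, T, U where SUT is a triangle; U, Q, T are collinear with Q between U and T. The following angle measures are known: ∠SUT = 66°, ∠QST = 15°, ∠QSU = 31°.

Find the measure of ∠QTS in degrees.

1. ∠QUS = 66°  [Q on ray UT]
2. ∠SQU = 83°  [△SUQ]
3. ∠SQT = 97°  [linear pair at Q on UT]
4. ∠QTS = 68°  [△SQT]

∠QTS = 68°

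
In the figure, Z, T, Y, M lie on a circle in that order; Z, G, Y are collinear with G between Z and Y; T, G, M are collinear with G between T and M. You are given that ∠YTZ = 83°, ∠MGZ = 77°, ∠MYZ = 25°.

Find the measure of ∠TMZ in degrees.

1. ∠YMZ = 97°  [cyclic ZTYM, opposite ∠T+∠M]
2. ∠MZY = 58°  [△ZYM]
3. ∠TMZ = 45°  [△ZGM]

∠TMZ = 45°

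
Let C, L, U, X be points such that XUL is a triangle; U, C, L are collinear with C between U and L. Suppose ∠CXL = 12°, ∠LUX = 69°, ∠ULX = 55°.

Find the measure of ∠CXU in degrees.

∠CXU = 44°

1. ∠CUX = 69°  [C on ray UL]
2. ∠CLX = 55°  [C on ray LU]
3. ∠LCX = 113°  [△XCL]
4. ∠UCX = 67°  [linear pair at C on UL]
5. ∠CXU = 44°  [△XUC]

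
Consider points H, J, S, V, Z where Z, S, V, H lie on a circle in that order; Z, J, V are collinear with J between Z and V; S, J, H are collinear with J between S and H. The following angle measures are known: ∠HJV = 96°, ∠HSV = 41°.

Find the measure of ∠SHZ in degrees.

1. ∠HJZ = 84°  [linear pair at J on ZV]
2. ∠HZV = 41°  [same arc VH]
3. ∠SHZ = 55°  [△ZJH]

∠SHZ = 55°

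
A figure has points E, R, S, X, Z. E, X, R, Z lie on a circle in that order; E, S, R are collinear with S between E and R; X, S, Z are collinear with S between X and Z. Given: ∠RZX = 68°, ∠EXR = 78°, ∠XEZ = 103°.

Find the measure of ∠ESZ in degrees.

∠ESZ = 111°

1. ∠REX = 68°  [same arc XR]
2. ∠ERX = 34°  [△EXR]
3. ∠XRZ = 77°  [cyclic EXRZ, opposite ∠E+∠R]
4. ∠EZX = 34°  [same arc EX]
5. ∠RXZ = 35°  [△XRZ]
6. ∠REZ = 35°  [same arc RZ]
7. ∠ESZ = 111°  [△ESZ]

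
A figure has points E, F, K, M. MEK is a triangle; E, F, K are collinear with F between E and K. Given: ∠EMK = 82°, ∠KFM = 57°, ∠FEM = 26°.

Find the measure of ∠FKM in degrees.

1. ∠KEM = 26°  [F on ray EK]
2. ∠EKM = 72°  [△MEK]
3. ∠FKM = 72°  [F on ray KE]

∠FKM = 72°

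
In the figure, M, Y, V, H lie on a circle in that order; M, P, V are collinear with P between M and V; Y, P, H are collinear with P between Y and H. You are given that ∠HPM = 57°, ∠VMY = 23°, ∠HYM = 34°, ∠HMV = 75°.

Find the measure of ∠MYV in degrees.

∠MYV = 109°

1. ∠HVM = 34°  [same arc MH]
2. ∠MHV = 71°  [△MVH]
3. ∠MYV = 109°  [cyclic MYVH, opposite ∠Y+∠H]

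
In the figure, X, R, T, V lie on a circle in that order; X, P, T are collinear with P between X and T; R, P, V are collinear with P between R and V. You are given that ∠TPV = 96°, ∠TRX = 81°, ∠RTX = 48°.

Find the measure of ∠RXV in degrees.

1. ∠RPX = 96°  [vertical angles at P]
2. ∠RXT = 51°  [△XRT]
3. ∠RVX = 48°  [same arc XR]
4. ∠VRX = 33°  [△XPR]
5. ∠RXV = 99°  [△XRV]

∠RXV = 99°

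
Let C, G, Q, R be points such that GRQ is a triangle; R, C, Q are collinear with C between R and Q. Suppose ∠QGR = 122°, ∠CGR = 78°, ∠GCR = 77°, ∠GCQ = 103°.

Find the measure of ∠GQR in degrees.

∠GQR = 33°

1. ∠CRG = 25°  [△GRC]
2. ∠GRQ = 25°  [C on ray RQ]
3. ∠GQR = 33°  [△GRQ]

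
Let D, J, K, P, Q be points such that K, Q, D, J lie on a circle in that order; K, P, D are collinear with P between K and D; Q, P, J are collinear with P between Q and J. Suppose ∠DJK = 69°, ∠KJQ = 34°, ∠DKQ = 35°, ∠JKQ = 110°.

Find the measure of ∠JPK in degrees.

∠JPK = 71°

1. ∠JQK = 36°  [△KQJ]
2. ∠DJQ = 35°  [same arc QD]
3. ∠JDK = 36°  [same arc KJ]
4. ∠DPJ = 109°  [△DPJ]
5. ∠JPK = 71°  [linear pair at P on KD]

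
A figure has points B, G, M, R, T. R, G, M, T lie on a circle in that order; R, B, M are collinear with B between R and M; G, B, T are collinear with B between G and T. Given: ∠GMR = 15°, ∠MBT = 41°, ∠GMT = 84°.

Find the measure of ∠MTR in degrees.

1. ∠GTR = 15°  [same arc RG]
2. ∠RBT = 139°  [linear pair at B on RM]
3. ∠GRT = 96°  [cyclic RGMT, opposite ∠R+∠M]
4. ∠RGT = 69°  [△RGT]
5. ∠MRT = 26°  [△RBT]
6. ∠RMT = 69°  [same arc RT]
7. ∠MTR = 85°  [△RMT]

∠MTR = 85°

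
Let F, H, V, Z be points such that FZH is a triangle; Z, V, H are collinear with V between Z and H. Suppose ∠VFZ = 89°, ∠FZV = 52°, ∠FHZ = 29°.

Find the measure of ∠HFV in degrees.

1. ∠FVZ = 39°  [△FZV]
2. ∠FHV = 29°  [V on ray HZ]
3. ∠FVH = 141°  [linear pair at V on ZH]
4. ∠HFV = 10°  [△FVH]

∠HFV = 10°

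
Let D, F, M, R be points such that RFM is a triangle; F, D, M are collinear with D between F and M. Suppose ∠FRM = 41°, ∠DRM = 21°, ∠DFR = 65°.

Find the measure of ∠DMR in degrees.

∠DMR = 74°

1. ∠MFR = 65°  [D on ray FM]
2. ∠FMR = 74°  [△RFM]
3. ∠DMR = 74°  [D on ray MF]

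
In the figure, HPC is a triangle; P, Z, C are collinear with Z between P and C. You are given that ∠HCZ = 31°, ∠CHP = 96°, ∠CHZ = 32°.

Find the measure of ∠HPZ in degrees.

∠HPZ = 53°

1. ∠HCP = 31°  [Z on ray CP]
2. ∠CPH = 53°  [△HPC]
3. ∠HPZ = 53°  [Z on ray PC]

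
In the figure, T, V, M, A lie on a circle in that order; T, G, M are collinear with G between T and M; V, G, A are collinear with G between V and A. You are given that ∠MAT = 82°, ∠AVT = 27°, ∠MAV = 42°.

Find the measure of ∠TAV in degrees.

∠TAV = 40°

1. ∠MVT = 98°  [cyclic TVMA, opposite ∠V+∠A]
2. ∠MTV = 42°  [same arc VM]
3. ∠TMV = 40°  [△TVM]
4. ∠TAV = 40°  [same arc TV]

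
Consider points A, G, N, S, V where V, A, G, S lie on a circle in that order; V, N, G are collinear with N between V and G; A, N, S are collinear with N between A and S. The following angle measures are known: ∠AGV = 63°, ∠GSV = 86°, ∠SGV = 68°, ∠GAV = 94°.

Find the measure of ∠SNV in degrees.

1. ∠ASV = 63°  [same arc VA]
2. ∠GVS = 26°  [△VGS]
3. ∠SNV = 91°  [△VNS]

∠SNV = 91°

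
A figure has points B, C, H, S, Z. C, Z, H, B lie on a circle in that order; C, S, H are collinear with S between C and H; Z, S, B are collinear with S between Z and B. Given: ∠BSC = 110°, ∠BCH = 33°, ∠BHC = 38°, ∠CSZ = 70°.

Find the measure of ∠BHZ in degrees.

1. ∠BSH = 70°  [linear pair at S on CH]
2. ∠BZH = 33°  [same arc HB]
3. ∠HBZ = 72°  [△HSB]
4. ∠BHZ = 75°  [△ZHB]

∠BHZ = 75°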